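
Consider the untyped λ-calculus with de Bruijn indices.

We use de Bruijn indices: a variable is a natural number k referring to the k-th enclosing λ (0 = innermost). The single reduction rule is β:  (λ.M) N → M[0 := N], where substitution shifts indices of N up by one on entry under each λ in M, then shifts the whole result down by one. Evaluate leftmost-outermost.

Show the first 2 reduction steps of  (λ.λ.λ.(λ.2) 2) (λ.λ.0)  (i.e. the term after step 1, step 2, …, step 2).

  start: (λ.λ.λ.(λ.2) 2) (λ.λ.0)
  step 1: λ.λ.(λ.2) (λ.λ.0)
  step 2: λ.λ.1

Answer: after 2 steps: λ.λ.1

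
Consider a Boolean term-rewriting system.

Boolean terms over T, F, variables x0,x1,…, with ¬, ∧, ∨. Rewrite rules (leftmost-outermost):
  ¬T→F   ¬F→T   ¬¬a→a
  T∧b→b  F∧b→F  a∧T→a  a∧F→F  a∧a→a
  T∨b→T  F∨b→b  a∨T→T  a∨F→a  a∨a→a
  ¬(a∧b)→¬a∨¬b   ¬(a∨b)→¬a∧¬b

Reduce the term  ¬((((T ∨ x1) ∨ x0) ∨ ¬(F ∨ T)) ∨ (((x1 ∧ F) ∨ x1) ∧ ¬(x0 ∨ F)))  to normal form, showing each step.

Answer: normal form = F  (in 9 steps)

Reduction:
  start: ¬((((T ∨ x1) ∨ x0) ∨ ¬(F ∨ T)) ∨ (((x1 ∧ F) ∨ x1) ∧ ¬(x0 ∨ F)))
  step 1: ¬(((T ∨ x1) ∨ x0) ∨ ¬(F ∨ T)) ∧ ¬(((x1 ∧ F) ∨ x1) ∧ ¬(x0 ∨ F))
  step 2: (¬((T ∨ x1) ∨ x0) ∧ ¬¬(F ∨ T)) ∧ ¬(((x1 ∧ F) ∨ x1) ∧ ¬(x0 ∨ F))
  step 3: ((¬(T ∨ x1) ∧ ¬x0) ∧ ¬¬(F ∨ T)) ∧ ¬(((x1 ∧ F) ∨ x1) ∧ ¬(x0 ∨ F))
  step 4: (((¬T ∧ ¬x1) ∧ ¬x0) ∧ ¬¬(F ∨ T)) ∧ ¬(((x1 ∧ F) ∨ x1) ∧ ¬(x0 ∨ F))
  step 5: (((F ∧ ¬x1) ∧ ¬x0) ∧ ¬¬(F ∨ T)) ∧ ¬(((x1 ∧ F) ∨ x1) ∧ ¬(x0 ∨ F))
  step 6: ((F ∧ ¬x0) ∧ ¬¬(F ∨ T)) ∧ ¬(((x1 ∧ F) ∨ x1) ∧ ¬(x0 ∨ F))
  step 7: (F ∧ ¬¬(F ∨ T)) ∧ ¬(((x1 ∧ F) ∨ x1) ∧ ¬(x0 ∨ F))
  step 8: F ∧ ¬(((x1 ∧ F) ∨ x1) ∧ ¬(x0 ∨ F))
  step 9: F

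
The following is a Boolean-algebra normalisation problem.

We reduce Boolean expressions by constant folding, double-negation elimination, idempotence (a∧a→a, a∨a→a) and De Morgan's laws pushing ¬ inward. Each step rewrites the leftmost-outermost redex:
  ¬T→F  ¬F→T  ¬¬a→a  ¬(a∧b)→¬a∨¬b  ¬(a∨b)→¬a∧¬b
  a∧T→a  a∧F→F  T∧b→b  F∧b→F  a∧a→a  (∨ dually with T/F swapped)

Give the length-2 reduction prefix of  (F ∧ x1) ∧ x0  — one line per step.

  start: (F ∧ x1) ∧ x0
  →1  F ∧ x0
  →2  F

Answer: after 2 steps: F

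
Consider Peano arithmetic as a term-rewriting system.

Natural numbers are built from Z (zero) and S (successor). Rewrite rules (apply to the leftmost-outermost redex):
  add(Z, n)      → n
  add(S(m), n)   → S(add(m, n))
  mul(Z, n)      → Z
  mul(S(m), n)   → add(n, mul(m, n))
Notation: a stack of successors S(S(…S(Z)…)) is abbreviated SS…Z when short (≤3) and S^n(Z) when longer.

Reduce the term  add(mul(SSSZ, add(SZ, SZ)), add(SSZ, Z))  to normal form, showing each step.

  start: add(mul(SSSZ, add(SZ, SZ)), add(SSZ, Z))
  step 1: add(add(add(SZ, SZ), mul(SSZ, add(SZ, SZ))), add(SSZ, Z))
  step 2: add(add(S(add(Z, SZ)), mul(SSZ, add(SZ, SZ))), add(SSZ, Z))
  step 3: add(S(add(add(Z, SZ), mul(SSZ, add(SZ, SZ)))), add(SSZ, Z))
  step 4: S(add(add(add(Z, SZ), mul(SSZ, add(SZ, SZ))), add(SSZ, Z)))
  step 5: S(add(add(SZ, mul(SSZ, add(SZ, SZ))), add(SSZ, Z)))
  step 6: S(add(S(add(Z, mul(SSZ, add(SZ, SZ)))), add(SSZ, Z)))
  step 7: S(S(add(add(Z, mul(SSZ, add(SZ, SZ))), add(SSZ, Z))))
  step 8: S(S(add(mul(SSZ, add(SZ, SZ)), add(SSZ, Z))))
  step 9: S(S(add(add(add(SZ, SZ), mul(SZ, add(SZ, SZ))), add(SSZ, Z))))
  step 10: S(S(add(add(S(add(Z, SZ)), mul(SZ, add(SZ, SZ))), add(SSZ, Z))))
  step 11: S(S(add(S(add(add(Z, SZ), mul(SZ, add(SZ, SZ)))), add(SSZ, Z))))
  step 12: S(S(S(add(add(add(Z, SZ), mul(SZ, add(SZ, SZ))), add(SSZ, Z)))))
  step 13: S(S(S(add(add(SZ, mul(SZ, add(SZ, SZ))), add(SSZ, Z)))))
  step 14: S(S(S(add(S(add(Z, mul(SZ, add(SZ, SZ)))), add(SSZ, Z)))))
  step 15: S(S(S(S(add(add(Z, mul(SZ, add(SZ, SZ))), add(SSZ, Z))))))
  step 16: S(S(S(S(add(mul(SZ, add(SZ, SZ)), add(SSZ, Z))))))
  step 17: S(S(S(S(add(add(add(SZ, SZ), mul(Z, add(SZ, SZ))), add(SSZ, Z))))))
  step 18: S(S(S(S(add(add(S(add(Z, SZ)), mul(Z, add(SZ, SZ))), add(SSZ, Z))))))
  step 19: S(S(S(S(add(S(add(add(Z, SZ), mul(Z, add(SZ, SZ)))), add(SSZ, Z))))))
  step 20: S(S(S(S(S(add(add(add(Z, SZ), mul(Z, add(SZ, SZ))), add(SSZ, Z)))))))
  step 21: S(S(S(S(S(add(add(SZ, mul(Z, add(SZ, SZ))), add(SSZ, Z)))))))
  step 22: S(S(S(S(S(add(S(add(Z, mul(Z, add(SZ, SZ)))), add(SSZ, Z)))))))
  step 23: S(S(S(S(S(S(add(add(Z, mul(Z, add(SZ, SZ))), add(SSZ, Z))))))))
  step 24: S(S(S(S(S(S(add(mul(Z, add(SZ, SZ)), add(SSZ, Z))))))))
  step 25: S(S(S(S(S(S(add(Z, add(SSZ, Z))))))))
  step 26: S(S(S(S(S(S(add(SSZ, Z)))))))
  step 27: S(S(S(S(S(S(S(add(SZ, Z))))))))
  step 28: S(S(S(S(S(S(S(S(add(Z, Z)))))))))
  step 29: S^8(Z)

Answer: normal form = S^8(Z)  (in 29 steps)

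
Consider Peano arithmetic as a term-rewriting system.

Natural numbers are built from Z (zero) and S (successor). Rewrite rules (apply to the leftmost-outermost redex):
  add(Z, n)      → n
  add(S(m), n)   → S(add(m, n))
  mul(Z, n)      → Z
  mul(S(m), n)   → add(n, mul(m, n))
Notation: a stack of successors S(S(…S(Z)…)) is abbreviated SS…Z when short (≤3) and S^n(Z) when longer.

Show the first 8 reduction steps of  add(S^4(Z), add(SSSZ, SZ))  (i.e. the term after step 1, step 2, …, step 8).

Answer: after 8 steps: S(S(S(S(S(S(S(add(Z, SZ))))))))

Derivation:
  start: add(S^4(Z), add(SSSZ, SZ))
  [1] S(add(SSSZ, add(SSSZ, SZ)))
  [2] S(S(add(SSZ, add(SSSZ, SZ))))
  [3] S(S(S(add(SZ, add(SSSZ, SZ)))))
  [4] S(S(S(S(add(Z, add(SSSZ, SZ))))))
  [5] S(S(S(S(add(SSSZ, SZ)))))
  [6] S(S(S(S(S(add(SSZ, SZ))))))
  [7] S(S(S(S(S(S(add(SZ, SZ)))))))
  [8] S(S(S(S(S(S(S(add(Z, SZ))))))))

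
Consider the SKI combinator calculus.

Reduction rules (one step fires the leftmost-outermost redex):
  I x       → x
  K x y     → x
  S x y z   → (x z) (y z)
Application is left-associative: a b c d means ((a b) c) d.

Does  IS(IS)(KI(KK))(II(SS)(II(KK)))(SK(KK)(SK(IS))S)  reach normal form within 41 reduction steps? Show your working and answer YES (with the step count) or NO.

  start: IS(IS)(KI(KK))(II(SS)(II(KK)))(SK(KK)(SK(IS))S)
  [1] S(IS)(KI(KK))(II(SS)(II(KK)))(SK(KK)(SK(IS))S)
  [2] IS(II(SS)(II(KK)))(KI(KK)(II(SS)(II(KK))))(SK(KK)(SK(IS))S)
  [3] S(II(SS)(II(KK)))(KI(KK)(II(SS)(II(KK))))(SK(KK)(SK(IS))S)
  [4] II(SS)(II(KK))(SK(KK)(SK(IS))S)(KI(KK)(II(SS)(II(KK)))(SK(KK)(SK(IS))S))
  [5] I(SS)(II(KK))(SK(KK)(SK(IS))S)(KI(KK)(II(SS)(II(KK)))(SK(KK)(SK(IS))S))
  [6] SS(II(KK))(SK(KK)(SK(IS))S)(KI(KK)(II(SS)(II(KK)))(SK(KK)(SK(IS))S))
  [7] S(SK(KK)(SK(IS))S)(II(KK)(SK(KK)(SK(IS))S))(KI(KK)(II(SS)(II(KK)))(SK(KK)(SK(IS))S))
  [8] SK(KK)(SK(IS))S(KI(KK)(II(SS)(II(KK)))(SK(KK)(SK(IS))S))(II(KK)(SK(KK)(SK(IS))S)(KI(KK)(II(SS)(II(KK)))(SK(KK)(SK(IS))S)))
  [9] K(SK(IS))(KK(SK(IS)))S(KI(KK)(II(SS)(II(KK)))(SK(KK)(SK(IS))S))(II(KK)(SK(KK)(SK(IS))S)(KI(KK)(II(SS)(II(KK)))(SK(KK)(SK(IS))S)))
  [10] SK(IS)S(KI(KK)(II(SS)(II(KK)))(SK(KK)(SK(IS))S))(II(KK)(SK(KK)(SK(IS))S)(KI(KK)(II(SS)(II(KK)))(SK(KK)(SK(IS))S)))
  [11] KS(ISS)(KI(KK)(II(SS)(II(KK)))(SK(KK)(SK(IS))S))(II(KK)(SK(KK)(SK(IS))S)(KI(KK)(II(SS)(II(KK)))(SK(KK)(SK(IS))S)))
  [12] S(KI(KK)(II(SS)(II(KK)))(SK(KK)(SK(IS))S))(II(KK)(SK(KK)(SK(IS))S)(KI(KK)(II(SS)(II(KK)))(SK(KK)(SK(IS))S)))
  [13] S(I(II(SS)(II(KK)))(SK(KK)(SK(IS))S))(II(KK)(SK(KK)(SK(IS))S)(KI(KK)(II(SS)(II(KK)))(SK(KK)(SK(IS))S)))
  [14] S(II(SS)(II(KK))(SK(KK)(SK(IS))S))(II(KK)(SK(KK)(SK(IS))S)(KI(KK)(II(SS)(II(KK)))(SK(KK)(SK(IS))S)))
  [15] S(I(SS)(II(KK))(SK(KK)(SK(IS))S))(II(KK)(SK(KK)(SK(IS))S)(KI(KK)(II(SS)(II(KK)))(SK(KK)(SK(IS))S)))
  [16] S(SS(II(KK))(SK(KK)(SK(IS))S))(II(KK)(SK(KK)(SK(IS))S)(KI(KK)(II(SS)(II(KK)))(SK(KK)(SK(IS))S)))
  [17] S(S(SK(KK)(SK(IS))S)(II(KK)(SK(KK)(SK(IS))S)))(II(KK)(SK(KK)(SK(IS))S)(KI(KK)(II(SS)(II(KK)))(SK(KK)(SK(IS))S)))
  [18] S(S(K(SK(IS))(KK(SK(IS)))S)(II(KK)(SK(KK)(SK(IS))S)))(II(KK)(SK(KK)(SK(IS))S)(KI(KK)(II(SS)(II(KK)))(SK(KK)(SK(IS))S)))
  [19] S(S(SK(IS)S)(II(KK)(SK(KK)(SK(IS))S)))(II(KK)(SK(KK)(SK(IS))S)(KI(KK)(II(SS)(II(KK)))(SK(KK)(SK(IS))S)))
  [20] S(S(KS(ISS))(II(KK)(SK(KK)(SK(IS))S)))(II(KK)(SK(KK)(SK(IS))S)(KI(KK)(II(SS)(II(KK)))(SK(KK)(SK(IS))S)))
  [21] S(SS(II(KK)(SK(KK)(SK(IS))S)))(II(KK)(SK(KK)(SK(IS))S)(KI(KK)(II(SS)(II(KK)))(SK(KK)(SK(IS))S)))
  [22] S(SS(I(KK)(SK(KK)(SK(IS))S)))(II(KK)(SK(KK)(SK(IS))S)(KI(KK)(II(SS)(II(KK)))(SK(KK)(SK(IS))S)))
  [23] S(SS(KK(SK(KK)(SK(IS))S)))(II(KK)(SK(KK)(SK(IS))S)(KI(KK)(II(SS)(II(KK)))(SK(KK)(SK(IS))S)))
  [24] S(SSK)(II(KK)(SK(KK)(SK(IS))S)(KI(KK)(II(SS)(II(KK)))(SK(KK)(SK(IS))S)))
  [25] S(SSK)(I(KK)(SK(KK)(SK(IS))S)(KI(KK)(II(SS)(II(KK)))(SK(KK)(SK(IS))S)))
  [26] S(SSK)(KK(SK(KK)(SK(IS))S)(KI(KK)(II(SS)(II(KK)))(SK(KK)(SK(IS))S)))
  [27] S(SSK)(K(KI(KK)(II(SS)(II(KK)))(SK(KK)(SK(IS))S)))
  [28] S(SSK)(K(I(II(SS)(II(KK)))(SK(KK)(SK(IS))S)))
  [29] S(SSK)(K(II(SS)(II(KK))(SK(KK)(SK(IS))S)))
  [30] S(SSK)(K(I(SS)(II(KK))(SK(KK)(SK(IS))S)))
  [31] S(SSK)(K(SS(II(KK))(SK(KK)(SK(IS))S)))
  [32] S(SSK)(K(S(SK(KK)(SK(IS))S)(II(KK)(SK(KK)(SK(IS))S))))
  [33] S(SSK)(K(S(K(SK(IS))(KK(SK(IS)))S)(II(KK)(SK(KK)(SK(IS))S))))
  [34] S(SSK)(K(S(SK(IS)S)(II(KK)(SK(KK)(SK(IS))S))))
  [35] S(SSK)(K(S(KS(ISS))(II(KK)(SK(KK)(SK(IS))S))))
  [36] S(SSK)(K(SS(II(KK)(SK(KK)(SK(IS))S))))
  [37] S(SSK)(K(SS(I(KK)(SK(KK)(SK(IS))S))))
  [38] S(SSK)(K(SS(KK(SK(KK)(SK(IS))S))))
  [39] S(SSK)(K(SSK))

Answer: YES — reaches normal form S(SSK)(K(SSK)) in 39 ≤ 41 steps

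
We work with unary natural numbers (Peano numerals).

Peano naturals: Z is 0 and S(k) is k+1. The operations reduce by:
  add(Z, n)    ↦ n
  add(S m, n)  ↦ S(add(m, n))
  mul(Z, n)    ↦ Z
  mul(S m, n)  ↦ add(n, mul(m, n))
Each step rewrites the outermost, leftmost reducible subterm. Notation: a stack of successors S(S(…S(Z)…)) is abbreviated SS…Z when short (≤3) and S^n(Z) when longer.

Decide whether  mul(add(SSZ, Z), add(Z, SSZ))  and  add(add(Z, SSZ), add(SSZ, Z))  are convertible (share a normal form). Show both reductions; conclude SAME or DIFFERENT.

Term A:
  start: mul(add(SSZ, Z), add(Z, SSZ))
  →1  mul(S(add(SZ, Z)), add(Z, SSZ))
  →2  add(add(Z, SSZ), mul(add(SZ, Z), add(Z, SSZ)))
  →3  add(SSZ, mul(add(SZ, Z), add(Z, SSZ)))
  →4  S(add(SZ, mul(add(SZ, Z), add(Z, SSZ))))
  →5  S(S(add(Z, mul(add(SZ, Z), add(Z, SSZ)))))
  →6  S(S(mul(add(SZ, Z), add(Z, SSZ))))
  →7  S(S(mul(S(add(Z, Z)), add(Z, SSZ))))
  →8  S(S(add(add(Z, SSZ), mul(add(Z, Z), add(Z, SSZ)))))
  →9  S(S(add(SSZ, mul(add(Z, Z), add(Z, SSZ)))))
  →10  S(S(S(add(SZ, mul(add(Z, Z), add(Z, SSZ))))))
  →11  S(S(S(S(add(Z, mul(add(Z, Z), add(Z, SSZ)))))))
  →12  S(S(S(S(mul(add(Z, Z), add(Z, SSZ))))))
  →13  S(S(S(S(mul(Z, add(Z, SSZ))))))
  →14  S^4(Z)

Term B:
  start: add(add(Z, SSZ), add(SSZ, Z))
  →1  add(SSZ, add(SSZ, Z))
  →2  S(add(SZ, add(SSZ, Z)))
  →3  S(S(add(Z, add(SSZ, Z))))
  →4  S(S(add(SSZ, Z)))
  →5  S(S(S(add(SZ, Z))))
  →6  S(S(S(S(add(Z, Z)))))
  →7  S^4(Z)

Answer: SAME — A ⇓ S^4(Z), B ⇓ S^4(Z)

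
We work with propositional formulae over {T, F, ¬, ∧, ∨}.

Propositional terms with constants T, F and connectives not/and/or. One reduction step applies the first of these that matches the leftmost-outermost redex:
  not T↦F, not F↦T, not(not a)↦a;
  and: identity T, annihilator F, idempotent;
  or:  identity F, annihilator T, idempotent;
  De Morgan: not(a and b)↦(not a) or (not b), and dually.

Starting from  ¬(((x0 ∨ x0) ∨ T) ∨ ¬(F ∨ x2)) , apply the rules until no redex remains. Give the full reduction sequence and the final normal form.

Answer: normal form = F  (in 7 steps)

Derivation:
  start: ¬(((x0 ∨ x0) ∨ T) ∨ ¬(F ∨ x2))
  →1  ¬((x0 ∨ x0) ∨ T) ∧ ¬¬(F ∨ x2)
  →2  (¬(x0 ∨ x0) ∧ ¬T) ∧ ¬¬(F ∨ x2)
  →3  ((¬x0 ∧ ¬x0) ∧ ¬T) ∧ ¬¬(F ∨ x2)
  →4  (¬x0 ∧ ¬T) ∧ ¬¬(F ∨ x2)
  →5  (¬x0 ∧ F) ∧ ¬¬(F ∨ x2)
  →6  F ∧ ¬¬(F ∨ x2)
  →7  F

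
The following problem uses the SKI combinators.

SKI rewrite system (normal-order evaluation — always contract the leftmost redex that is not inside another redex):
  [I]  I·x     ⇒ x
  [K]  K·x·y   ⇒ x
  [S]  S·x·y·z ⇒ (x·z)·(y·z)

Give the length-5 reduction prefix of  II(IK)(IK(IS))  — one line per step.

Answer: after 5 steps: K(KS)

Working:
  start: II(IK)(IK(IS))
  [1] I(IK)(IK(IS))
  [2] IK(IK(IS))
  [3] K(IK(IS))
  [4] K(K(IS))
  [5] K(KS)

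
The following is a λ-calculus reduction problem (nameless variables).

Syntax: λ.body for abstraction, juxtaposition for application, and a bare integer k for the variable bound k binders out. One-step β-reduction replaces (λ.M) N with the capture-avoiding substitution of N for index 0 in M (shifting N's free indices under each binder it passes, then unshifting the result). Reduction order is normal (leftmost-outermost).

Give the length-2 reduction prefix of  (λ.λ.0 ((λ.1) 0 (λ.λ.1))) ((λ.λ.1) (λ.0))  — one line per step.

  start: (λ.λ.0 ((λ.1) 0 (λ.λ.1))) ((λ.λ.1) (λ.0))
  step 1: λ.0 ((λ.1) 0 (λ.λ.1))
  step 2: λ.0 (0 (λ.λ.1))

Answer: after 2 steps: λ.0 (0 (λ.λ.1))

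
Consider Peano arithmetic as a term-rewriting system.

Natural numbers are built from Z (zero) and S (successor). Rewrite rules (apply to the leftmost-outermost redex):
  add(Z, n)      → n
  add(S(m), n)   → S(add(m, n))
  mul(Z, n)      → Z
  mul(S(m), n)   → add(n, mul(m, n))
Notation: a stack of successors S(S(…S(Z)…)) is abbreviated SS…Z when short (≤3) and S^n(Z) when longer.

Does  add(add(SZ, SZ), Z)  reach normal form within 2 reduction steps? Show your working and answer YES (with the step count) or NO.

  start: add(add(SZ, SZ), Z)
  [1] add(S(add(Z, SZ)), Z)
  [2] S(add(add(Z, SZ), Z))

Answer: NO — after 2 steps the term is S(add(add(Z, SZ), Z)), not yet normal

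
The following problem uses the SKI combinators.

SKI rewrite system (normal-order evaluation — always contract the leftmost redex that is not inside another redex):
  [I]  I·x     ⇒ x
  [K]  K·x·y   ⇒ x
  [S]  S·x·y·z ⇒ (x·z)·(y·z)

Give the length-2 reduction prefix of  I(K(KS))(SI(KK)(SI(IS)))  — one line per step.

Answer: after 2 steps: KS

Derivation:
  start: I(K(KS))(SI(KK)(SI(IS)))
  [1] K(KS)(SI(KK)(SI(IS)))
  [2] KS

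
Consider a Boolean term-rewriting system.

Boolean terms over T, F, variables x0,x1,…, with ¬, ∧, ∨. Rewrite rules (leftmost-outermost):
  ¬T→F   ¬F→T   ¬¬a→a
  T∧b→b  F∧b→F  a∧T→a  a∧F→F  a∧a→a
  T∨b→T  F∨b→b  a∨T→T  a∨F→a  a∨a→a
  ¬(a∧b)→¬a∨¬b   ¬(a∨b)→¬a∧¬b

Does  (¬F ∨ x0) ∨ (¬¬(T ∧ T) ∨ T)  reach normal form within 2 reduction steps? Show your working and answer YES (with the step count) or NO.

  start: (¬F ∨ x0) ∨ (¬¬(T ∧ T) ∨ T)
  step 1: (T ∨ x0) ∨ (¬¬(T ∧ T) ∨ T)
  step 2: T ∨ (¬¬(T ∧ T) ∨ T)

Answer: NO — after 2 steps the term is T ∨ (¬¬(T ∧ T) ∨ T), not yet normal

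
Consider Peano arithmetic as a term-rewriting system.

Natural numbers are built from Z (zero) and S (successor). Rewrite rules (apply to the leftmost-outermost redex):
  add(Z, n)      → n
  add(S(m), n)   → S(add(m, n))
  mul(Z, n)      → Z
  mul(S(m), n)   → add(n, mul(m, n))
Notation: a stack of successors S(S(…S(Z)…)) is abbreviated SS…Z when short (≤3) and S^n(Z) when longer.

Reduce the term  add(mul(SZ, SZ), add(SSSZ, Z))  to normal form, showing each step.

Answer: normal form = S^4(Z)  (in 10 steps)

Reduction:
  start: add(mul(SZ, SZ), add(SSSZ, Z))
  step 1: add(add(SZ, mul(Z, SZ)), add(SSSZ, Z))
  step 2: add(S(add(Z, mul(Z, SZ))), add(SSSZ, Z))
  step 3: S(add(add(Z, mul(Z, SZ)), add(SSSZ, Z)))
  step 4: S(add(mul(Z, SZ), add(SSSZ, Z)))
  step 5: S(add(Z, add(SSSZ, Z)))
  step 6: S(add(SSSZ, Z))
  step 7: S(S(add(SSZ, Z)))
  step 8: S(S(S(add(SZ, Z))))
  step 9: S(S(S(S(add(Z, Z)))))
  step 10: S^4(Z)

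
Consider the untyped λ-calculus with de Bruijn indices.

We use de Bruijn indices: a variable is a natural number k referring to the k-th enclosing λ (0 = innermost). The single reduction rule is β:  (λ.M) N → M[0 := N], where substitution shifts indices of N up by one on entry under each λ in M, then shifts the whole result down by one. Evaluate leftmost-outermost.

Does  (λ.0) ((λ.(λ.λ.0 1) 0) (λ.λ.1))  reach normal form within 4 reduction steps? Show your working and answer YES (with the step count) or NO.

  start: (λ.0) ((λ.(λ.λ.0 1) 0) (λ.λ.1))
  →1  (λ.(λ.λ.0 1) 0) (λ.λ.1)
  →2  (λ.λ.0 1) (λ.λ.1)
  →3  λ.0 (λ.λ.1)

Answer: YES — reaches normal form λ.0 (λ.λ.1) in 3 ≤ 4 steps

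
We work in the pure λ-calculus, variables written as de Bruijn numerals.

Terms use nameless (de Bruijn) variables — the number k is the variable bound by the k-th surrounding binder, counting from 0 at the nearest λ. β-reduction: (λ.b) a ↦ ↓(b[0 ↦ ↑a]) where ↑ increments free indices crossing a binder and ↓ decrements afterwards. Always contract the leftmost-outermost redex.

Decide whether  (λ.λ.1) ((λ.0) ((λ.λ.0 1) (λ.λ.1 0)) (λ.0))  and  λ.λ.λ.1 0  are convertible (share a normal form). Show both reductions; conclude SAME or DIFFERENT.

Answer: SAME — A ⇓ λ.λ.λ.1 0, B ⇓ λ.λ.λ.1 0

Reduction:
Term A:
  start: (λ.λ.1) ((λ.0) ((λ.λ.0 1) (λ.λ.1 0)) (λ.0))
  →1  λ.(λ.0) ((λ.λ.0 1) (λ.λ.1 0)) (λ.0)
  →2  λ.(λ.λ.0 1) (λ.λ.1 0) (λ.0)
  →3  λ.(λ.0 (λ.λ.1 0)) (λ.0)
  →4  λ.(λ.0) (λ.λ.1 0)
  →5  λ.λ.λ.1 0

Term B:
  start: λ.λ.λ.1 0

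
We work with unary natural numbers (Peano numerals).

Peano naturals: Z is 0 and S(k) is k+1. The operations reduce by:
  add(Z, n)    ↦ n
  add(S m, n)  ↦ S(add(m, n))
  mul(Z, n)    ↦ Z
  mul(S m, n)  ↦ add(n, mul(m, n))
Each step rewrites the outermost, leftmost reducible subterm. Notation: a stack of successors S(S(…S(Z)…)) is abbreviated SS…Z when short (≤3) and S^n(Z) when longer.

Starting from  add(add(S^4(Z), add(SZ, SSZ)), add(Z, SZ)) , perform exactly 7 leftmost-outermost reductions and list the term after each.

  start: add(add(S^4(Z), add(SZ, SSZ)), add(Z, SZ))
  →1  add(S(add(SSSZ, add(SZ, SSZ))), add(Z, SZ))
  →2  S(add(add(SSSZ, add(SZ, SSZ)), add(Z, SZ)))
  →3  S(add(S(add(SSZ, add(SZ, SSZ))), add(Z, SZ)))
  →4  S(S(add(add(SSZ, add(SZ, SSZ)), add(Z, SZ))))
  →5  S(S(add(S(add(SZ, add(SZ, SSZ))), add(Z, SZ))))
  →6  S(S(S(add(add(SZ, add(SZ, SSZ)), add(Z, SZ)))))
  →7  S(S(S(add(S(add(Z, add(SZ, SSZ))), add(Z, SZ)))))

Answer: after 7 steps: S(S(S(add(S(add(Z, add(SZ, SSZ))), add(Z, SZ)))))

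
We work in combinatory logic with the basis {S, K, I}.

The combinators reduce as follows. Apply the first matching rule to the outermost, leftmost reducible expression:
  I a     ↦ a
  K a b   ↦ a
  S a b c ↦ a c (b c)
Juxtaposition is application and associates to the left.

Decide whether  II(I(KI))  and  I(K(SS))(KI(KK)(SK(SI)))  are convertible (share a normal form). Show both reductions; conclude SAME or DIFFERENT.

Answer: DIFFERENT — A ⇓ KI, B ⇓ SS

Derivation:
Term A:
  start: II(I(KI))
  step 1: I(I(KI))
  step 2: I(KI)
  step 3: KI

Term B:
  start: I(K(SS))(KI(KK)(SK(SI)))
  step 1: K(SS)(KI(KK)(SK(SI)))
  step 2: SS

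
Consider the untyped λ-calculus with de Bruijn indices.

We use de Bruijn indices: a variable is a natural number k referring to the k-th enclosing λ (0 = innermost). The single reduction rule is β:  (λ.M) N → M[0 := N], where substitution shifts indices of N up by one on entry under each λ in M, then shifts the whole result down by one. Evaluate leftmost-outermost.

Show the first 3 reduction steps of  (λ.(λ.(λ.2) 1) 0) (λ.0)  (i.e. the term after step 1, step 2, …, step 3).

Answer: after 3 steps: λ.0

Working:
  start: (λ.(λ.(λ.2) 1) 0) (λ.0)
  →1  (λ.(λ.λ.0) (λ.0)) (λ.0)
  →2  (λ.λ.0) (λ.0)
  →3  λ.0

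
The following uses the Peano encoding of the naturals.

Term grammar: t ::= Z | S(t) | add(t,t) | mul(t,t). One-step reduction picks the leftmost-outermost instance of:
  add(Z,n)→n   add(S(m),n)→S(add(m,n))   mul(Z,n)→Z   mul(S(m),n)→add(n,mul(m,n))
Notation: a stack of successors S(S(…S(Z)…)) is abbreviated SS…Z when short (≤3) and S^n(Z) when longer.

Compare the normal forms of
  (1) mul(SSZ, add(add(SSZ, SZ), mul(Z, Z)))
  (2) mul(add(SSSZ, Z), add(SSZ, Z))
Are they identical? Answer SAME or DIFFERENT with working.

Answer: SAME — A ⇓ S^6(Z), B ⇓ S^6(Z)

Working:
Term A:
  start: mul(SSZ, add(add(SSZ, SZ), mul(Z, Z)))
  step 1: add(add(add(SSZ, SZ), mul(Z, Z)), mul(SZ, add(add(SSZ, SZ), mul(Z, Z))))
  step 2: add(add(S(add(SZ, SZ)), mul(Z, Z)), mul(SZ, add(add(SSZ, SZ), mul(Z, Z))))
  step 3: add(S(add(add(SZ, SZ), mul(Z, Z))), mul(SZ, add(add(SSZ, SZ), mul(Z, Z))))
  step 4: S(add(add(add(SZ, SZ), mul(Z, Z)), mul(SZ, add(add(SSZ, SZ), mul(Z, Z)))))
  step 5: S(add(add(S(add(Z, SZ)), mul(Z, Z)), mul(SZ, add(add(SSZ, SZ), mul(Z, Z)))))
  step 6: S(add(S(add(add(Z, SZ), mul(Z, Z))), mul(SZ, add(add(SSZ, SZ), mul(Z, Z)))))
  step 7: S(S(add(add(add(Z, SZ), mul(Z, Z)), mul(SZ, add(add(SSZ, SZ), mul(Z, Z))))))
  step 8: S(S(add(add(SZ, mul(Z, Z)), mul(SZ, add(add(SSZ, SZ), mul(Z, Z))))))
  step 9: S(S(add(S(add(Z, mul(Z, Z))), mul(SZ, add(add(SSZ, SZ), mul(Z, Z))))))
  step 10: S(S(S(add(add(Z, mul(Z, Z)), mul(SZ, add(add(SSZ, SZ), mul(Z, Z)))))))
  step 11: S(S(S(add(mul(Z, Z), mul(SZ, add(add(SSZ, SZ), mul(Z, Z)))))))
  step 12: S(S(S(add(Z, mul(SZ, add(add(SSZ, SZ), mul(Z, Z)))))))
  step 13: S(S(S(mul(SZ, add(add(SSZ, SZ), mul(Z, Z))))))
  step 14: S(S(S(add(add(add(SSZ, SZ), mul(Z, Z)), mul(Z, add(add(SSZ, SZ), mul(Z, Z)))))))
  step 15: S(S(S(add(add(S(add(SZ, SZ)), mul(Z, Z)), mul(Z, add(add(SSZ, SZ), mul(Z, Z)))))))
  step 16: S(S(S(add(S(add(add(SZ, SZ), mul(Z, Z))), mul(Z, add(add(SSZ, SZ), mul(Z, Z)))))))
  step 17: S(S(S(S(add(add(add(SZ, SZ), mul(Z, Z)), mul(Z, add(add(SSZ, SZ), mul(Z, Z))))))))
  step 18: S(S(S(S(add(add(S(add(Z, SZ)), mul(Z, Z)), mul(Z, add(add(SSZ, SZ), mul(Z, Z))))))))
  step 19: S(S(S(S(add(S(add(add(Z, SZ), mul(Z, Z))), mul(Z, add(add(SSZ, SZ), mul(Z, Z))))))))
  step 20: S(S(S(S(S(add(add(add(Z, SZ), mul(Z, Z)), mul(Z, add(add(SSZ, SZ), mul(Z, Z)))))))))
  step 21: S(S(S(S(S(add(add(SZ, mul(Z, Z)), mul(Z, add(add(SSZ, SZ), mul(Z, Z)))))))))
  step 22: S(S(S(S(S(add(S(add(Z, mul(Z, Z))), mul(Z, add(add(SSZ, SZ), mul(Z, Z)))))))))
  step 23: S(S(S(S(S(S(add(add(Z, mul(Z, Z)), mul(Z, add(add(SSZ, SZ), mul(Z, Z))))))))))
  step 24: S(S(S(S(S(S(add(mul(Z, Z), mul(Z, add(add(SSZ, SZ), mul(Z, Z))))))))))
  step 25: S(S(S(S(S(S(add(Z, mul(Z, add(add(SSZ, SZ), mul(Z, Z))))))))))
  step 26: S(S(S(S(S(S(mul(Z, add(add(SSZ, SZ), mul(Z, Z)))))))))
  step 27: S^6(Z)

Term B:
  start: mul(add(SSSZ, Z), add(SSZ, Z))
  step 1: mul(S(add(SSZ, Z)), add(SSZ, Z))
  step 2: add(add(SSZ, Z), mul(add(SSZ, Z), add(SSZ, Z)))
  step 3: add(S(add(SZ, Z)), mul(add(SSZ, Z), add(SSZ, Z)))
  step 4: S(add(add(SZ, Z), mul(add(SSZ, Z), add(SSZ, Z))))
  step 5: S(add(S(add(Z, Z)), mul(add(SSZ, Z), add(SSZ, Z))))
  step 6: S(S(add(add(Z, Z), mul(add(SSZ, Z), add(SSZ, Z)))))
  step 7: S(S(add(Z, mul(add(SSZ, Z), add(SSZ, Z)))))
  step 8: S(S(mul(add(SSZ, Z), add(SSZ, Z))))
  step 9: S(S(mul(S(add(SZ, Z)), add(SSZ, Z))))
  step 10: S(S(add(add(SSZ, Z), mul(add(SZ, Z), add(SSZ, Z)))))
  step 11: S(S(add(S(add(SZ, Z)), mul(add(SZ, Z), add(SSZ, Z)))))
  step 12: S(S(S(add(add(SZ, Z), mul(add(SZ, Z), add(SSZ, Z))))))
  step 13: S(S(S(add(S(add(Z, Z)), mul(add(SZ, Z), add(SSZ, Z))))))
  step 14: S(S(S(S(add(add(Z, Z), mul(add(SZ, Z), add(SSZ, Z)))))))
  step 15: S(S(S(S(add(Z, mul(add(SZ, Z), add(SSZ, Z)))))))
  step 16: S(S(S(S(mul(add(SZ, Z), add(SSZ, Z))))))
  step 17: S(S(S(S(mul(S(add(Z, Z)), add(SSZ, Z))))))
  step 18: S(S(S(S(add(add(SSZ, Z), mul(add(Z, Z), add(SSZ, Z)))))))
  step 19: S(S(S(S(add(S(add(SZ, Z)), mul(add(Z, Z), add(SSZ, Z)))))))
  step 20: S(S(S(S(S(add(add(SZ, Z), mul(add(Z, Z), add(SSZ, Z))))))))
  step 21: S(S(S(S(S(add(S(add(Z, Z)), mul(add(Z, Z), add(SSZ, Z))))))))
  step 22: S(S(S(S(S(S(add(add(Z, Z), mul(add(Z, Z), add(SSZ, Z)))))))))
  step 23: S(S(S(S(S(S(add(Z, mul(add(Z, Z), add(SSZ, Z)))))))))
  step 24: S(S(S(S(S(S(mul(add(Z, Z), add(SSZ, Z))))))))
  step 25: S(S(S(S(S(S(mul(Z, add(SSZ, Z))))))))
  step 26: S^6(Z)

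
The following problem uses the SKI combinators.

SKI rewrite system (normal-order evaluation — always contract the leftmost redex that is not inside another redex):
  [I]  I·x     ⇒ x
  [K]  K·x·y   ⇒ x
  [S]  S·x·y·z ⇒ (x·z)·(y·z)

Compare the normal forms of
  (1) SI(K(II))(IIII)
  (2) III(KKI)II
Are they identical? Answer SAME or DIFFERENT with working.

Term A:
  start: SI(K(II))(IIII)
  →1  I(IIII)(K(II)(IIII))
  →2  IIII(K(II)(IIII))
  →3  III(K(II)(IIII))
  →4  II(K(II)(IIII))
  →5  I(K(II)(IIII))
  →6  K(II)(IIII)
  →7  II
  →8  I

Term B:
  start: III(KKI)II
  →1  II(KKI)II
  →2  I(KKI)II
  →3  KKIII
  →4  KII
  →5  I

Answer: SAME — A ⇓ I, B ⇓ I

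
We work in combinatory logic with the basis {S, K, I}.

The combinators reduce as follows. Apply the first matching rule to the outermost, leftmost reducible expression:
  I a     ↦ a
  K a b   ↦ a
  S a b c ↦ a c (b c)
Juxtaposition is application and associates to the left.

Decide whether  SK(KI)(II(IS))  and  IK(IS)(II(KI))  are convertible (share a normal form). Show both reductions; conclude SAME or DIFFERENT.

Answer: SAME — A ⇓ S, B ⇓ S

Reduction:
Term A:
  start: SK(KI)(II(IS))
  →1  K(II(IS))(KI(II(IS)))
  →2  II(IS)
  →3  I(IS)
  →4  IS
  →5  S

Term B:
  start: IK(IS)(II(KI))
  →1  K(IS)(II(KI))
  →2  IS
  →3  S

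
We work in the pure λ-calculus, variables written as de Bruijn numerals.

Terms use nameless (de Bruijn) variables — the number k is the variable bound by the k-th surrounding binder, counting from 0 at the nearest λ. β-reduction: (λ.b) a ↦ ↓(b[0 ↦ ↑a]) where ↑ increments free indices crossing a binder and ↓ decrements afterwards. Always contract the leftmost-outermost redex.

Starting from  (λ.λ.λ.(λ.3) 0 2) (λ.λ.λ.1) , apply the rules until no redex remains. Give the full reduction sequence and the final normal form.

  start: (λ.λ.λ.(λ.3) 0 2) (λ.λ.λ.1)
  →1  λ.λ.(λ.λ.λ.λ.1) 0 (λ.λ.λ.1)
  →2  λ.λ.(λ.λ.λ.1) (λ.λ.λ.1)
  →3  λ.λ.λ.λ.1

Answer: normal form = λ.λ.λ.λ.1  (in 3 steps)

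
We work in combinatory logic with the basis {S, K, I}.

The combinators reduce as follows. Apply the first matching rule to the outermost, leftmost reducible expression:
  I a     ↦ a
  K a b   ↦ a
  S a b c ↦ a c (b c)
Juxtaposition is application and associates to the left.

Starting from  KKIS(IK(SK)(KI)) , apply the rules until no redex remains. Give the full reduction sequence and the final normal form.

  start: KKIS(IK(SK)(KI))
  →1  KS(IK(SK)(KI))
  →2  S

Answer: normal form = S  (in 2 steps)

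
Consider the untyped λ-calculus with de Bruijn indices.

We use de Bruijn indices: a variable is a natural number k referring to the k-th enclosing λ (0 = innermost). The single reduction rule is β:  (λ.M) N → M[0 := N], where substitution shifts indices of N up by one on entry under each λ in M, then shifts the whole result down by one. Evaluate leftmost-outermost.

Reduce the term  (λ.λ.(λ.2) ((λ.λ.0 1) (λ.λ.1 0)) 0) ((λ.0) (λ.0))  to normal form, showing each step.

Answer: normal form = λ.0  (in 4 steps)

Derivation:
  start: (λ.λ.(λ.2) ((λ.λ.0 1) (λ.λ.1 0)) 0) ((λ.0) (λ.0))
  [1] λ.(λ.(λ.0) (λ.0)) ((λ.λ.0 1) (λ.λ.1 0)) 0
  [2] λ.(λ.0) (λ.0) 0
  [3] λ.(λ.0) 0
  [4] λ.0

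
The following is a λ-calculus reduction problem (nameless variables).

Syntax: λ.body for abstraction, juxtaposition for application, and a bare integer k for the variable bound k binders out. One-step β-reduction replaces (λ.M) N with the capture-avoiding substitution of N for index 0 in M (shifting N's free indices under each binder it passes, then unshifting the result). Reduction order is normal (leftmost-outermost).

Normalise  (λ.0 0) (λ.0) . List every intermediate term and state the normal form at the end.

Answer: normal form = λ.0  (in 2 steps)

Working:
  start: (λ.0 0) (λ.0)
  [1] (λ.0) (λ.0)
  [2] λ.0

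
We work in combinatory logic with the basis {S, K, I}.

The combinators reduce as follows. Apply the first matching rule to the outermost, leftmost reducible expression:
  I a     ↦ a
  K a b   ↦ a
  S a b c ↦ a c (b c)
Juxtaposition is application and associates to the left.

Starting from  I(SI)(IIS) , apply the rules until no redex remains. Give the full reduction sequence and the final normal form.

Answer: normal form = SIS  (in 3 steps)

Reduction:
  start: I(SI)(IIS)
  [1] SI(IIS)
  [2] SI(IS)
  [3] SIS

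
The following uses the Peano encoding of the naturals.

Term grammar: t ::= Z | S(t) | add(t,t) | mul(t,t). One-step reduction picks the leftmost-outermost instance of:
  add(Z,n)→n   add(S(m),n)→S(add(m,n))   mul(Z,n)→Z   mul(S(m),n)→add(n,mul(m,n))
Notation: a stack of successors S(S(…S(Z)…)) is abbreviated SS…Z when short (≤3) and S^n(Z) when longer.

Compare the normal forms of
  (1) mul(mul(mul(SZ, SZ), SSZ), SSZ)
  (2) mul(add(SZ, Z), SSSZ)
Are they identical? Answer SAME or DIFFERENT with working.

Term A:
  start: mul(mul(mul(SZ, SZ), SSZ), SSZ)
  step 1: mul(mul(add(SZ, mul(Z, SZ)), SSZ), SSZ)
  step 2: mul(mul(S(add(Z, mul(Z, SZ))), SSZ), SSZ)
  step 3: mul(add(SSZ, mul(add(Z, mul(Z, SZ)), SSZ)), SSZ)
  step 4: mul(S(add(SZ, mul(add(Z, mul(Z, SZ)), SSZ))), SSZ)
  step 5: add(SSZ, mul(add(SZ, mul(add(Z, mul(Z, SZ)), SSZ)), SSZ))
  step 6: S(add(SZ, mul(add(SZ, mul(add(Z, mul(Z, SZ)), SSZ)), SSZ)))
  step 7: S(S(add(Z, mul(add(SZ, mul(add(Z, mul(Z, SZ)), SSZ)), SSZ))))
  step 8: S(S(mul(add(SZ, mul(add(Z, mul(Z, SZ)), SSZ)), SSZ)))
  step 9: S(S(mul(S(add(Z, mul(add(Z, mul(Z, SZ)), SSZ))), SSZ)))
  step 10: S(S(add(SSZ, mul(add(Z, mul(add(Z, mul(Z, SZ)), SSZ)), SSZ))))
  step 11: S(S(S(add(SZ, mul(add(Z, mul(add(Z, mul(Z, SZ)), SSZ)), SSZ)))))
  step 12: S(S(S(S(add(Z, mul(add(Z, mul(add(Z, mul(Z, SZ)), SSZ)), SSZ))))))
  step 13: S(S(S(S(mul(add(Z, mul(add(Z, mul(Z, SZ)), SSZ)), SSZ)))))
  step 14: S(S(S(S(mul(mul(add(Z, mul(Z, SZ)), SSZ), SSZ)))))
  step 15: S(S(S(S(mul(mul(mul(Z, SZ), SSZ), SSZ)))))
  step 16: S(S(S(S(mul(mul(Z, SSZ), SSZ)))))
  step 17: S(S(S(S(mul(Z, SSZ)))))
  step 18: S^4(Z)

Term B:
  start: mul(add(SZ, Z), SSSZ)
  step 1: mul(S(add(Z, Z)), SSSZ)
  step 2: add(SSSZ, mul(add(Z, Z), SSSZ))
  step 3: S(add(SSZ, mul(add(Z, Z), SSSZ)))
  step 4: S(S(add(SZ, mul(add(Z, Z), SSSZ))))
  step 5: S(S(S(add(Z, mul(add(Z, Z), SSSZ)))))
  step 6: S(S(S(mul(add(Z, Z), SSSZ))))
  step 7: S(S(S(mul(Z, SSSZ))))
  step 8: SSSZ

Answer: DIFFERENT — A ⇓ S^4(Z), B ⇓ SSSZ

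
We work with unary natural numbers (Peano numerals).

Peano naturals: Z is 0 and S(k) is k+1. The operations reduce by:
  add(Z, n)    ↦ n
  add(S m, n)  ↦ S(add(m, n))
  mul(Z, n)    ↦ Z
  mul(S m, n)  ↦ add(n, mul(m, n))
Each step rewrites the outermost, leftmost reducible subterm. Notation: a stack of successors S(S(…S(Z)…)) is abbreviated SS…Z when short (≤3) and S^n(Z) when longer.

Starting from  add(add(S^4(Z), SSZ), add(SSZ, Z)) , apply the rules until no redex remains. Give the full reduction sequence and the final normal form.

Answer: normal form = S^8(Z)  (in 15 steps)

Working:
  start: add(add(S^4(Z), SSZ), add(SSZ, Z))
  step 1: add(S(add(SSSZ, SSZ)), add(SSZ, Z))
  step 2: S(add(add(SSSZ, SSZ), add(SSZ, Z)))
  step 3: S(add(S(add(SSZ, SSZ)), add(SSZ, Z)))
  step 4: S(S(add(add(SSZ, SSZ), add(SSZ, Z))))
  step 5: S(S(add(S(add(SZ, SSZ)), add(SSZ, Z))))
  step 6: S(S(S(add(add(SZ, SSZ), add(SSZ, Z)))))
  step 7: S(S(S(add(S(add(Z, SSZ)), add(SSZ, Z)))))
  step 8: S(S(S(S(add(add(Z, SSZ), add(SSZ, Z))))))
  step 9: S(S(S(S(add(SSZ, add(SSZ, Z))))))
  step 10: S(S(S(S(S(add(SZ, add(SSZ, Z)))))))
  step 11: S(S(S(S(S(S(add(Z, add(SSZ, Z))))))))
  step 12: S(S(S(S(S(S(add(SSZ, Z)))))))
  step 13: S(S(S(S(S(S(S(add(SZ, Z))))))))
  step 14: S(S(S(S(S(S(S(S(add(Z, Z)))))))))
  step 15: S^8(Z)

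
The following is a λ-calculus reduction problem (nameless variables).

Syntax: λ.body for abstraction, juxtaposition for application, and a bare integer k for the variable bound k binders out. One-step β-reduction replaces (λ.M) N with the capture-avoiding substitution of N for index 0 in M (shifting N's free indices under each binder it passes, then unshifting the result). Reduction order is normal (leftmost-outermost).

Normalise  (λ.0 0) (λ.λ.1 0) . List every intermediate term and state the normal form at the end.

Answer: normal form = λ.λ.1 0  (in 3 steps)

Derivation:
  start: (λ.0 0) (λ.λ.1 0)
  [1] (λ.λ.1 0) (λ.λ.1 0)
  [2] λ.(λ.λ.1 0) 0
  [3] λ.λ.1 0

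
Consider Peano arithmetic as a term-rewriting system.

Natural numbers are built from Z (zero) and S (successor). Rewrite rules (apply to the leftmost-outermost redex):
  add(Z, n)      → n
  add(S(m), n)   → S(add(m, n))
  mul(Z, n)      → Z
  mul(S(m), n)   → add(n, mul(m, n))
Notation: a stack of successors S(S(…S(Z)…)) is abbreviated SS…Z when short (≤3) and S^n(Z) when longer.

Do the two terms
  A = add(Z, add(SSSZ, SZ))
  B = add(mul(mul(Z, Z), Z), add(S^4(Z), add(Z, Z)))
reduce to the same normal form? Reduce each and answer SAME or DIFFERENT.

Answer: SAME — A ⇓ S^4(Z), B ⇓ S^4(Z)

Reduction:
Term A:
  start: add(Z, add(SSSZ, SZ))
  step 1: add(SSSZ, SZ)
  step 2: S(add(SSZ, SZ))
  step 3: S(S(add(SZ, SZ)))
  step 4: S(S(S(add(Z, SZ))))
  step 5: S^4(Z)

Term B:
  start: add(mul(mul(Z, Z), Z), add(S^4(Z), add(Z, Z)))
  step 1: add(mul(Z, Z), add(S^4(Z), add(Z, Z)))
  step 2: add(Z, add(S^4(Z), add(Z, Z)))
  step 3: add(S^4(Z), add(Z, Z))
  step 4: S(add(SSSZ, add(Z, Z)))
  step 5: S(S(add(SSZ, add(Z, Z))))
  step 6: S(S(S(add(SZ, add(Z, Z)))))
  step 7: S(S(S(S(add(Z, add(Z, Z))))))
  step 8: S(S(S(S(add(Z, Z)))))
  step 9: S^4(Z)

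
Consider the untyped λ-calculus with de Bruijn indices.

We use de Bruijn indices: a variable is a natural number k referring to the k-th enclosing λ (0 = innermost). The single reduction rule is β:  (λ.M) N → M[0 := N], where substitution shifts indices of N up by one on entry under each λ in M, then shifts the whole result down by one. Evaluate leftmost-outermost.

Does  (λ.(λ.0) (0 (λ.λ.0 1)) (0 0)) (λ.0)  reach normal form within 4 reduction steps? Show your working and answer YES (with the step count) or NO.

Answer: NO — after 4 steps the term is λ.0 ((λ.0) (λ.0)), not yet normal

Derivation:
  start: (λ.(λ.0) (0 (λ.λ.0 1)) (0 0)) (λ.0)
  step 1: (λ.0) ((λ.0) (λ.λ.0 1)) ((λ.0) (λ.0))
  step 2: (λ.0) (λ.λ.0 1) ((λ.0) (λ.0))
  step 3: (λ.λ.0 1) ((λ.0) (λ.0))
  step 4: λ.0 ((λ.0) (λ.0))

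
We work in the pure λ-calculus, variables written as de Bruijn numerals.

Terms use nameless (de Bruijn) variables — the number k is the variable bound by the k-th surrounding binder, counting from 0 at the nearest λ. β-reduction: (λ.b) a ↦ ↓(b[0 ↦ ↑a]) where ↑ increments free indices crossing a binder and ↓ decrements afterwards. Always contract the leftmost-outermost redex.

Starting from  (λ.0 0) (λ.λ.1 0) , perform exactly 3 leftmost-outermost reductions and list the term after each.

Answer: after 3 steps: λ.λ.1 0

Reduction:
  start: (λ.0 0) (λ.λ.1 0)
  [1] (λ.λ.1 0) (λ.λ.1 0)
  [2] λ.(λ.λ.1 0) 0
  [3] λ.λ.1 0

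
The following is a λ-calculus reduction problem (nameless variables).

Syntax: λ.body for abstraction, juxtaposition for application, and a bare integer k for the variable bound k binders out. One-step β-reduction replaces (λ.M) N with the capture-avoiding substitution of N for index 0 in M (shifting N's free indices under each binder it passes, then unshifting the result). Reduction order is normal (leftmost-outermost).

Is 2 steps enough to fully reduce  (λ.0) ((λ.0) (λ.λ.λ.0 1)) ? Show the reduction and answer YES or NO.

Answer: YES — reaches normal form λ.λ.λ.0 1 in 2 ≤ 2 steps

Working:
  start: (λ.0) ((λ.0) (λ.λ.λ.0 1))
  step 1: (λ.0) (λ.λ.λ.0 1)
  step 2: λ.λ.λ.0 1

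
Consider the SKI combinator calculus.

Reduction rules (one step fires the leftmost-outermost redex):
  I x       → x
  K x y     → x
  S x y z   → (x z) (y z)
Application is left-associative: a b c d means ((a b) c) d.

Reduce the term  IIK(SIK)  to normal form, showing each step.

Answer: normal form = K(SIK)  (in 2 steps)

Working:
  start: IIK(SIK)
  [1] IK(SIK)
  [2] K(SIK)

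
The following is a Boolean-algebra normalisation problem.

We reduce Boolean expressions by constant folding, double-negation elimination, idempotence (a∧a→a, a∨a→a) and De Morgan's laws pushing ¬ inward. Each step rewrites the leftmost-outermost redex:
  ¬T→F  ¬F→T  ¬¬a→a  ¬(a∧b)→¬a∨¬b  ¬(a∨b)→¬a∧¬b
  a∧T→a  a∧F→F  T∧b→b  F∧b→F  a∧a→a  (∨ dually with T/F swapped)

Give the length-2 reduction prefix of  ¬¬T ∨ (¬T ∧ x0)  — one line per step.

  start: ¬¬T ∨ (¬T ∧ x0)
  step 1: T ∨ (¬T ∧ x0)
  step 2: T

Answer: after 2 steps: T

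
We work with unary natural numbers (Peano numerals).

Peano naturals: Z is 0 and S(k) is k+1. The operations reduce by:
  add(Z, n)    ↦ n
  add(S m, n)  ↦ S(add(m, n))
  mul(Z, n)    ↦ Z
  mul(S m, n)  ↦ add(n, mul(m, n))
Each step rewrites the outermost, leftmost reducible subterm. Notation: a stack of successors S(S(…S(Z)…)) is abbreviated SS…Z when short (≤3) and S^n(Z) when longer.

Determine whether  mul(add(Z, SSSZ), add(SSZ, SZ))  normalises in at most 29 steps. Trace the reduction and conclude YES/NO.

  start: mul(add(Z, SSSZ), add(SSZ, SZ))
  step 1: mul(SSSZ, add(SSZ, SZ))
  step 2: add(add(SSZ, SZ), mul(SSZ, add(SSZ, SZ)))
  step 3: add(S(add(SZ, SZ)), mul(SSZ, add(SSZ, SZ)))
  step 4: S(add(add(SZ, SZ), mul(SSZ, add(SSZ, SZ))))
  step 5: S(add(S(add(Z, SZ)), mul(SSZ, add(SSZ, SZ))))
  step 6: S(S(add(add(Z, SZ), mul(SSZ, add(SSZ, SZ)))))
  step 7: S(S(add(SZ, mul(SSZ, add(SSZ, SZ)))))
  step 8: S(S(S(add(Z, mul(SSZ, add(SSZ, SZ))))))
  step 9: S(S(S(mul(SSZ, add(SSZ, SZ)))))
  step 10: S(S(S(add(add(SSZ, SZ), mul(SZ, add(SSZ, SZ))))))
  step 11: S(S(S(add(S(add(SZ, SZ)), mul(SZ, add(SSZ, SZ))))))
  step 12: S(S(S(S(add(add(SZ, SZ), mul(SZ, add(SSZ, SZ)))))))
  step 13: S(S(S(S(add(S(add(Z, SZ)), mul(SZ, add(SSZ, SZ)))))))
  step 14: S(S(S(S(S(add(add(Z, SZ), mul(SZ, add(SSZ, SZ))))))))
  step 15: S(S(S(S(S(add(SZ, mul(SZ, add(SSZ, SZ))))))))
  step 16: S(S(S(S(S(S(add(Z, mul(SZ, add(SSZ, SZ)))))))))
  step 17: S(S(S(S(S(S(mul(SZ, add(SSZ, SZ))))))))
  step 18: S(S(S(S(S(S(add(add(SSZ, SZ), mul(Z, add(SSZ, SZ)))))))))
  step 19: S(S(S(S(S(S(add(S(add(SZ, SZ)), mul(Z, add(SSZ, SZ)))))))))
  step 20: S(S(S(S(S(S(S(add(add(SZ, SZ), mul(Z, add(SSZ, SZ))))))))))
  step 21: S(S(S(S(S(S(S(add(S(add(Z, SZ)), mul(Z, add(SSZ, SZ))))))))))
  step 22: S(S(S(S(S(S(S(S(add(add(Z, SZ), mul(Z, add(SSZ, SZ)))))))))))
  step 23: S(S(S(S(S(S(S(S(add(SZ, mul(Z, add(SSZ, SZ)))))))))))
  step 24: S(S(S(S(S(S(S(S(S(add(Z, mul(Z, add(SSZ, SZ))))))))))))
  step 25: S(S(S(S(S(S(S(S(S(mul(Z, add(SSZ, SZ)))))))))))
  step 26: S^9(Z)

Answer: YES — reaches normal form S^9(Z) in 26 ≤ 29 steps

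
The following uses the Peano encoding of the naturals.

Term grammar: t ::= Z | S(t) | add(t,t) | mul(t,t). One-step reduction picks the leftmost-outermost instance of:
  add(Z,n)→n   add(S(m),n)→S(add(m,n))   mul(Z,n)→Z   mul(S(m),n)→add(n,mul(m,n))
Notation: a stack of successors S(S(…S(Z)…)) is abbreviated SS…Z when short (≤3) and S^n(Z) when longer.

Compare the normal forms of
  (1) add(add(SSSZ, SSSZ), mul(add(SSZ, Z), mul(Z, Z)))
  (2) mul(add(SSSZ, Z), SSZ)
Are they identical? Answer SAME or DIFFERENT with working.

Answer: SAME — A ⇓ S^6(Z), B ⇓ S^6(Z)

Reduction:
Term A:
  start: add(add(SSSZ, SSSZ), mul(add(SSZ, Z), mul(Z, Z)))
  step 1: add(S(add(SSZ, SSSZ)), mul(add(SSZ, Z), mul(Z, Z)))
  step 2: S(add(add(SSZ, SSSZ), mul(add(SSZ, Z), mul(Z, Z))))
  step 3: S(add(S(add(SZ, SSSZ)), mul(add(SSZ, Z), mul(Z, Z))))
  step 4: S(S(add(add(SZ, SSSZ), mul(add(SSZ, Z), mul(Z, Z)))))
  step 5: S(S(add(S(add(Z, SSSZ)), mul(add(SSZ, Z), mul(Z, Z)))))
  step 6: S(S(S(add(add(Z, SSSZ), mul(add(SSZ, Z), mul(Z, Z))))))
  step 7: S(S(S(add(SSSZ, mul(add(SSZ, Z), mul(Z, Z))))))
  step 8: S(S(S(S(add(SSZ, mul(add(SSZ, Z), mul(Z, Z)))))))
  step 9: S(S(S(S(S(add(SZ, mul(add(SSZ, Z), mul(Z, Z))))))))
  step 10: S(S(S(S(S(S(add(Z, mul(add(SSZ, Z), mul(Z, Z)))))))))
  step 11: S(S(S(S(S(S(mul(add(SSZ, Z), mul(Z, Z))))))))
  step 12: S(S(S(S(S(S(mul(S(add(SZ, Z)), mul(Z, Z))))))))
  step 13: S(S(S(S(S(S(add(mul(Z, Z), mul(add(SZ, Z), mul(Z, Z)))))))))
  step 14: S(S(S(S(S(S(add(Z, mul(add(SZ, Z), mul(Z, Z)))))))))
  step 15: S(S(S(S(S(S(mul(add(SZ, Z), mul(Z, Z))))))))
  step 16: S(S(S(S(S(S(mul(S(add(Z, Z)), mul(Z, Z))))))))
  step 17: S(S(S(S(S(S(add(mul(Z, Z), mul(add(Z, Z), mul(Z, Z)))))))))
  step 18: S(S(S(S(S(S(add(Z, mul(add(Z, Z), mul(Z, Z)))))))))
  step 19: S(S(S(S(S(S(mul(add(Z, Z), mul(Z, Z))))))))
  step 20: S(S(S(S(S(S(mul(Z, mul(Z, Z))))))))
  step 21: S^6(Z)

Term B:
  start: mul(add(SSSZ, Z), SSZ)
  step 1: mul(S(add(SSZ, Z)), SSZ)
  step 2: add(SSZ, mul(add(SSZ, Z), SSZ))
  step 3: S(add(SZ, mul(add(SSZ, Z), SSZ)))
  step 4: S(S(add(Z, mul(add(SSZ, Z), SSZ))))
  step 5: S(S(mul(add(SSZ, Z), SSZ)))
  step 6: S(S(mul(S(add(SZ, Z)), SSZ)))
  step 7: S(S(add(SSZ, mul(add(SZ, Z), SSZ))))
  step 8: S(S(S(add(SZ, mul(add(SZ, Z), SSZ)))))
  step 9: S(S(S(S(add(Z, mul(add(SZ, Z), SSZ))))))
  step 10: S(S(S(S(mul(add(SZ, Z), SSZ)))))
  step 11: S(S(S(S(mul(S(add(Z, Z)), SSZ)))))
  step 12: S(S(S(S(add(SSZ, mul(add(Z, Z), SSZ))))))
  step 13: S(S(S(S(S(add(SZ, mul(add(Z, Z), SSZ)))))))
  step 14: S(S(S(S(S(S(add(Z, mul(add(Z, Z), SSZ))))))))
  step 15: S(S(S(S(S(S(mul(add(Z, Z), SSZ)))))))
  step 16: S(S(S(S(S(S(mul(Z, SSZ)))))))
  step 17: S^6(Z)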